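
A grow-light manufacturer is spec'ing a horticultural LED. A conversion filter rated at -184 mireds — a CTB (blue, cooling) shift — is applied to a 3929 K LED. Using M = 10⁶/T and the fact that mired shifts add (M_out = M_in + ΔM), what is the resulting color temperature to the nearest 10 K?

14180 K

M_in = 10⁶/3929 = 254.52 mireds.
M_out = 254.52 + (-184) = 70.52 mireds.
T_out = 10⁶/70.52 = 14180.8 K → 14180 K.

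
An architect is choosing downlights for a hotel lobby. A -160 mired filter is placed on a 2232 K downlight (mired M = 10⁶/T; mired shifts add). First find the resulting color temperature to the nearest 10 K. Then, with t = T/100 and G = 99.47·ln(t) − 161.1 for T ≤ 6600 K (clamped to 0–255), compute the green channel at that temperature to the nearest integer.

M_in = 10⁶/2232 = 448.03; M_out = 448.03 + (-160) = 288.03.
T_out = 10⁶/288.03 = 3471.9 K → 3470 K; t = 34.7.
G = 99.47·ln 34.7 − 161.1 = 99.47·3.5467 − 161.1 = 191.694.
Rounded: 192.

192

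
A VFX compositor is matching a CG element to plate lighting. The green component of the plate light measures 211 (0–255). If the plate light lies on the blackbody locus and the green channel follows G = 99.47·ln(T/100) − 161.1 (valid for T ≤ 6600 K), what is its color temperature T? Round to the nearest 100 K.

4200 K

ln t = (211 + 161.1) / 99.47 = 3.7408.
t = e^3.7408 = 42.133.
T = 100·t = 4213 K → 4200 K to the nearest 100 K.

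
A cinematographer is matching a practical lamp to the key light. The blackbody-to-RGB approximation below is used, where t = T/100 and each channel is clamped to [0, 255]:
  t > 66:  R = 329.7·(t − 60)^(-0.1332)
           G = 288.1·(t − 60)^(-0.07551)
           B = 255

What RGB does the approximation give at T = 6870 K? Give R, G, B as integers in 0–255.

R=247, G=245, B=255

t = 6870/100 = 68.7; the t > 66 branch applies.
R = 329.7·(68.7 − 60)^(-0.1332) = 329.7·8.7^(-0.1332) = 329.7·0.74965 = 247.158.
G = 288.1·(68.7 − 60)^(-0.07551) = 288.1·8.7^(-0.07551) = 288.1·0.84929 = 244.681.
B = 255 by definition for t > 66.
Rounded: (247, 245, 255).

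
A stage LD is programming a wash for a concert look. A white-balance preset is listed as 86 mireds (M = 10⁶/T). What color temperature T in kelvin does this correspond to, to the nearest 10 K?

11630 K

T = 10⁶ / 86 = 11627.91 K → 11630 K.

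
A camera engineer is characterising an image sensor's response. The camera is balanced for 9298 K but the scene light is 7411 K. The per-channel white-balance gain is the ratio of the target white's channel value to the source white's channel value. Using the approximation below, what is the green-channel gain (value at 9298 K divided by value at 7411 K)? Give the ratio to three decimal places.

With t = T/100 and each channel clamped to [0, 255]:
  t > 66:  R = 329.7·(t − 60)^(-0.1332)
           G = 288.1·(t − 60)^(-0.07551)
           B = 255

At 7411 K (t = 74.11):
  G = 288.1·(74.11 − 60)^(-0.07551) = 288.1·14.11^(-0.07551) = 288.1·0.81884 = 235.908.
At 9298 K (t = 92.98):
  G = 288.1·(92.98 − 60)^(-0.07551) = 288.1·32.98^(-0.07551) = 288.1·0.76799 = 221.259.
Gain = 221.259 / 235.908 = 0.9379 → 0.938.

0.938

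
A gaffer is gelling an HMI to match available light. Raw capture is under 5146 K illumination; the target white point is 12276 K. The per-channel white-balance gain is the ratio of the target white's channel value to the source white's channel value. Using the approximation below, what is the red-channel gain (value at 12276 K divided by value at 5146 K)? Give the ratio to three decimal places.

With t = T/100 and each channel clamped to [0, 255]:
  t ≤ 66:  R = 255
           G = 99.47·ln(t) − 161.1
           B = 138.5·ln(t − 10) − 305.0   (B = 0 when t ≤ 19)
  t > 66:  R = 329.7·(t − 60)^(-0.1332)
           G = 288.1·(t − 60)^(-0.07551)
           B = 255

0.745

At 5146 K (t = 51.46):
  R = 255 by definition for t ≤ 66.
At 12276 K (t = 122.76):
  R = 329.7·(122.76 − 60)^(-0.1332) = 329.7·62.76^(-0.1332) = 329.7·0.57617 = 189.962.
Gain = 189.962 / 255.000 = 0.7450 → 0.745.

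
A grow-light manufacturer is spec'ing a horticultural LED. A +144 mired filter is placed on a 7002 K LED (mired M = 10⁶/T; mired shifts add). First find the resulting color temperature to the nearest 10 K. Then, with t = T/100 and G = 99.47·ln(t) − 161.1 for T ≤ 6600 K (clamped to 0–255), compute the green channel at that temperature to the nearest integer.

M_in = 10⁶/7002 = 142.82; M_out = 142.82 + (+144) = 286.82.
T_out = 10⁶/286.82 = 3486.6 K → 3490 K; t = 34.9.
G = 99.47·ln 34.9 − 161.1 = 99.47·3.5525 − 161.1 = 192.266.
Rounded: 192.

192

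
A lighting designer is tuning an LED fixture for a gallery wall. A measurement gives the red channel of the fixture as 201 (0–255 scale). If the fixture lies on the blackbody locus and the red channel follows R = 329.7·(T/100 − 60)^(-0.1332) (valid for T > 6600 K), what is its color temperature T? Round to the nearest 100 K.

10100 K

(t − 60)^(-0.1332) = 201/329.7 = 0.60965.
t − 60 = 0.60965^(1/-0.1332) = 0.60965^(-7.508) = 41.071, so t = 101.071.
T = 100·t = 10107 K → 10100 K to the nearest 100 K.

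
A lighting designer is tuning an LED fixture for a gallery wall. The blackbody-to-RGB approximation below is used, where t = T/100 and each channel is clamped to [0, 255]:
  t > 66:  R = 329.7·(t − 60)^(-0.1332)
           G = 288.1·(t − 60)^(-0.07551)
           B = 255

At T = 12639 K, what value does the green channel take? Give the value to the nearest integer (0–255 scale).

t = 12639/100 = 126.39; the t > 66 branch applies.
G = 288.1·(126.39 − 60)^(-0.07551) = 288.1·66.39^(-0.07551) = 288.1·0.72847 = 209.873.
Rounded: 210.

210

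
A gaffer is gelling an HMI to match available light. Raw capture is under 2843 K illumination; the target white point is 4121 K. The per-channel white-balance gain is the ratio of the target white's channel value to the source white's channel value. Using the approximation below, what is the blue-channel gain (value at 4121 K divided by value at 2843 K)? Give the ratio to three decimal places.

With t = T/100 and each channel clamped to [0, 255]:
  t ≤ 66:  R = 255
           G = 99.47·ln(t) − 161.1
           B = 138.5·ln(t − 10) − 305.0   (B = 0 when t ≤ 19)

1.740

At 2843 K (t = 28.43):
  B = 138.5·ln(28.43 − 10) − 305.0 = 138.5·ln 18.43 − 305.0 = 138.5·2.9140 − 305.0 = 98.586.
At 4121 K (t = 41.21):
  B = 138.5·ln(41.21 − 10) − 305.0 = 138.5·ln 31.21 − 305.0 = 138.5·3.4407 − 305.0 = 171.542.
Gain = 171.542 / 98.586 = 1.7400 → 1.740.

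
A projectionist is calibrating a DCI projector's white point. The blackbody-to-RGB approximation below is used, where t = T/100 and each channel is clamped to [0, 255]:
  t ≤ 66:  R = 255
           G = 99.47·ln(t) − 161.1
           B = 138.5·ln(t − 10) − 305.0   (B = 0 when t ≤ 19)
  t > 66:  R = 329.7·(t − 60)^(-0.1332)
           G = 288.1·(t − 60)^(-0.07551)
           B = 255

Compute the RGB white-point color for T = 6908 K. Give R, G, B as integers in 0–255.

R=246, G=244, B=255

t = 6908/100 = 69.08; the t > 66 branch applies.
R = 329.7·(69.08 − 60)^(-0.1332) = 329.7·9.08^(-0.1332) = 329.7·0.74539 = 245.755.
G = 288.1·(69.08 − 60)^(-0.07551) = 288.1·9.08^(-0.07551) = 288.1·0.84655 = 243.892.
B = 255 by definition for t > 66.
Rounded: (246, 244, 255).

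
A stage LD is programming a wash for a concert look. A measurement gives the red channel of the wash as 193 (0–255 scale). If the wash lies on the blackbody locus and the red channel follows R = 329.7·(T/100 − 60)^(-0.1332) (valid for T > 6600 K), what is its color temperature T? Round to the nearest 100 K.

11600 K

(t − 60)^(-0.1332) = 193/329.7 = 0.58538.
t − 60 = 0.58538^(1/-0.1332) = 0.58538^(-7.508) = 55.713, so t = 115.713.
T = 100·t = 11571 K → 11600 K to the nearest 100 K.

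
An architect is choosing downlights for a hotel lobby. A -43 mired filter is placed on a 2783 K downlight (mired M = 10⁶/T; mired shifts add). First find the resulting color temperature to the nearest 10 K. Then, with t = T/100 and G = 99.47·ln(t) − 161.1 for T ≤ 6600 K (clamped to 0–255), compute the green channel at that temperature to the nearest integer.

M_in = 10⁶/2783 = 359.32; M_out = 359.32 + (-43) = 316.32.
T_out = 10⁶/316.32 = 3161.3 K → 3160 K; t = 31.6.
G = 99.47·ln 31.6 − 161.1 = 99.47·3.4532 − 161.1 = 182.386.
Rounded: 182.

182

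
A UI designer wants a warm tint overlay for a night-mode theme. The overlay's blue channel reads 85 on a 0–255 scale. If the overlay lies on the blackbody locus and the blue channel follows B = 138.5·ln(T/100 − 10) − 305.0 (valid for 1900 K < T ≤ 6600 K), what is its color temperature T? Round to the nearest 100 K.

ln(t − 10) = (85 + 305.0) / 138.5 = 2.8159.
t − 10 = e^2.8159 = 16.708, so t = 26.708.
T = 100·t = 2671 K → 2700 K to the nearest 100 K.

2700 K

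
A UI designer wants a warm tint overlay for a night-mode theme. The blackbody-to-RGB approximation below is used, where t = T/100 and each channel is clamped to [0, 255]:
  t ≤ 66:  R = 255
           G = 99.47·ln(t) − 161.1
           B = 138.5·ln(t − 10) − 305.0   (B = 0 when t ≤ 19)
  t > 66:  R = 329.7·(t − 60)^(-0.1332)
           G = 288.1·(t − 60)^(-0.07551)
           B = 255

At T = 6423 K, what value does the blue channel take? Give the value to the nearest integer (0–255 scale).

248

t = 6423/100 = 64.23; the t ≤ 66 branch applies.
B = 138.5·ln(64.23 − 10) − 305.0 = 138.5·ln 54.23 − 305.0 = 138.5·3.9932 − 305.0 = 248.063.
Rounded: 248.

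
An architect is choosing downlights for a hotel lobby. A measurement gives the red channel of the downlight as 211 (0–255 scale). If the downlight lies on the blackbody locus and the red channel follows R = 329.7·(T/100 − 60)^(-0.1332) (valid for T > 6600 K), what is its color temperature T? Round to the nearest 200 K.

8800 K

(t − 60)^(-0.1332) = 211/329.7 = 0.63998.
t − 60 = 0.63998^(1/-0.1332) = 0.63998^(-7.508) = 28.525, so t = 88.525.
T = 100·t = 8853 K → 8800 K to the nearest 200 K.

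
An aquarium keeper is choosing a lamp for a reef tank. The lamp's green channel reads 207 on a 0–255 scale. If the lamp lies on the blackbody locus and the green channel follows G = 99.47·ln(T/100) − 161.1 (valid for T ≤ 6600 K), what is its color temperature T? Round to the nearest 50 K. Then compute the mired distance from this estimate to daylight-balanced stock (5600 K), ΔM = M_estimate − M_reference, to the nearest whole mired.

+68 mireds

ln t = (207 + 161.1) / 99.47 = 3.7006.
t = e^3.7006 = 40.472.
T = 100·t = 4047 K → 4050 K to the nearest 50 K.
M_estimate = 10⁶/4050 = 246.91; M_reference = 10⁶/5600 = 178.57.
ΔM = 246.91 − 178.57 = 68.34 → +68 mireds.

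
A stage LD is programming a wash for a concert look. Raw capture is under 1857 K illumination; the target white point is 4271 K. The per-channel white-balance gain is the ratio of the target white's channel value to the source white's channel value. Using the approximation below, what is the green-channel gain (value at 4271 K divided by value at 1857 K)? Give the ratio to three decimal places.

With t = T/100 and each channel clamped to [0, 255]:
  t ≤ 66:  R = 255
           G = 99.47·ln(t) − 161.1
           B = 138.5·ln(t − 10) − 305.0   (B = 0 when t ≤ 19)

1.640

At 1857 K (t = 18.57):
  G = 99.47·ln 18.57 − 161.1 = 99.47·2.9215 − 161.1 = 129.506.
At 4271 K (t = 42.71):
  G = 99.47·ln 42.71 − 161.1 = 99.47·3.7544 − 161.1 = 212.353.
Gain = 212.353 / 129.506 = 1.6397 → 1.640.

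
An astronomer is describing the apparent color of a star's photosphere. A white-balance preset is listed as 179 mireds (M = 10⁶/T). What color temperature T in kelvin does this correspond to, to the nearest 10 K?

T = 10⁶ / 179 = 5586.59 K → 5590 K.

5590 K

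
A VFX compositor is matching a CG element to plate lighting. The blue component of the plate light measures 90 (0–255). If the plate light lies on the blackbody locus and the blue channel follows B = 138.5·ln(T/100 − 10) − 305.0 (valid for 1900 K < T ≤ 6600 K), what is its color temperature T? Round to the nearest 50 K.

ln(t − 10) = (90 + 305.0) / 138.5 = 2.8520.
t − 10 = e^2.8520 = 17.322, so t = 27.322.
T = 100·t = 2732 K → 2750 K to the nearest 50 K.

2750 K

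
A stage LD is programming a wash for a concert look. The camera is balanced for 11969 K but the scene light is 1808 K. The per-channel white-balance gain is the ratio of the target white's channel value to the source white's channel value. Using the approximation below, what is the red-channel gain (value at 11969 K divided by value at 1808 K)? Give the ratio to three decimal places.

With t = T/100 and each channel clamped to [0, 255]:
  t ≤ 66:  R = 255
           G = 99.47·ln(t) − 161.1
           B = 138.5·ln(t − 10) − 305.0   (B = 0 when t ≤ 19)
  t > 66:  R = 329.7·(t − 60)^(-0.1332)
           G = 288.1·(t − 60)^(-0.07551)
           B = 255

At 1808 K (t = 18.08):
  R = 255 by definition for t ≤ 66.
At 11969 K (t = 119.69):
  R = 329.7·(119.69 − 60)^(-0.1332) = 329.7·59.69^(-0.1332) = 329.7·0.58003 = 191.236.
Gain = 191.236 / 255.000 = 0.7499 → 0.750.

0.750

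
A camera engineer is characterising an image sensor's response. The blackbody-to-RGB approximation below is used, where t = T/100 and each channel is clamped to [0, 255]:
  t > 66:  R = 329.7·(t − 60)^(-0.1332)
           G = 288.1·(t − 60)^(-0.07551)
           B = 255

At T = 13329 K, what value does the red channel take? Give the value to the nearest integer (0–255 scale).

t = 13329/100 = 133.29; the t > 66 branch applies.
R = 329.7·(133.29 − 60)^(-0.1332) = 329.7·73.29^(-0.1332) = 329.7·0.56439 = 186.078.
Rounded: 186.

186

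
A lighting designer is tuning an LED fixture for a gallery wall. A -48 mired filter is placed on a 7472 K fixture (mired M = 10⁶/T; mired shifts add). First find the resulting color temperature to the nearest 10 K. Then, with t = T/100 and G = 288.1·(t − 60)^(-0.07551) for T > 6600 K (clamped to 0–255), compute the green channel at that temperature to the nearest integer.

M_in = 10⁶/7472 = 133.83; M_out = 133.83 + (-48) = 85.83.
T_out = 10⁶/85.83 = 11650.5 K → 11650 K; t = 116.5.
G = 288.1·(116.5 − 60)^(-0.07551) = 288.1·56.5^(-0.07551) = 288.1·0.73740 = 212.445.
Rounded: 212.

212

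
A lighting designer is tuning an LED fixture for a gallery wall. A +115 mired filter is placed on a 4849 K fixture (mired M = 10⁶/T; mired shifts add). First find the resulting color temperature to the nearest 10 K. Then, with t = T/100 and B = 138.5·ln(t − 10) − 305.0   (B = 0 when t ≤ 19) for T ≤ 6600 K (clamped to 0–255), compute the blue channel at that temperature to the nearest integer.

M_in = 10⁶/4849 = 206.23; M_out = 206.23 + (+115) = 321.23.
T_out = 10⁶/321.23 = 3113.1 K → 3110 K; t = 31.1.
B = 138.5·ln(31.1 − 10) − 305.0 = 138.5·ln 21.1 − 305.0 = 138.5·3.0493 − 305.0 = 117.324.
Rounded: 117.

117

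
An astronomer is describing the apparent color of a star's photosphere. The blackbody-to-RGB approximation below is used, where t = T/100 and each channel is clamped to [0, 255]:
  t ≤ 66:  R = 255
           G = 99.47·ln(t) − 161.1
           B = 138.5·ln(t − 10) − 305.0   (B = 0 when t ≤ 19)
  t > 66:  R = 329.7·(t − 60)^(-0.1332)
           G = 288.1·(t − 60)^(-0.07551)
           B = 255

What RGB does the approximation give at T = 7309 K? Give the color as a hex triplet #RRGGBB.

#EAEDFF

t = 7309/100 = 73.09; the t > 66 branch applies.
R = 329.7·(73.09 − 60)^(-0.1332) = 329.7·13.09^(-0.1332) = 329.7·0.70994 = 234.068.
G = 288.1·(73.09 − 60)^(-0.07551) = 288.1·13.09^(-0.07551) = 288.1·0.82349 = 237.248.
B = 255 by definition for t > 66.
Rounded: (234, 237, 255).
In hex: #EAEDFF.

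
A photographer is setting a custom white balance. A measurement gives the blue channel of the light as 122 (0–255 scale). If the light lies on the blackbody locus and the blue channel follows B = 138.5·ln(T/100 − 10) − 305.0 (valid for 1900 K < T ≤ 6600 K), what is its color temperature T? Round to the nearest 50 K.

3200 K

ln(t − 10) = (122 + 305.0) / 138.5 = 3.0830.
t − 10 = e^3.0830 = 21.824, so t = 31.824.
T = 100·t = 3182 K → 3200 K to the nearest 50 K.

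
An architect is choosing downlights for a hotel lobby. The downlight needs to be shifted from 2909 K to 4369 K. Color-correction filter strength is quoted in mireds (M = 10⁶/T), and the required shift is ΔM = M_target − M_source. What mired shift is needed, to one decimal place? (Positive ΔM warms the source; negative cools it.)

-114.9 mireds

M_source = 10⁶/2909 = 343.761; M_target = 10⁶/4369 = 228.885.
ΔM = 228.885 − 343.761 = -114.875 → -114.9 mireds, a cooling shift.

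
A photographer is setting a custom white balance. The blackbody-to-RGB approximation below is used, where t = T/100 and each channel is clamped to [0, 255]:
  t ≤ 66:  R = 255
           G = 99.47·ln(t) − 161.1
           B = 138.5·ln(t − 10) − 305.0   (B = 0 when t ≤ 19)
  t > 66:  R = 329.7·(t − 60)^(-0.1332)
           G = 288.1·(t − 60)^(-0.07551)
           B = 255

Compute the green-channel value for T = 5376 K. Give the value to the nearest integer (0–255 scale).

235

t = 5376/100 = 53.76; the t ≤ 66 branch applies.
G = 99.47·ln 53.76 − 161.1 = 99.47·3.9845 − 161.1 = 235.241.
Rounded: 235.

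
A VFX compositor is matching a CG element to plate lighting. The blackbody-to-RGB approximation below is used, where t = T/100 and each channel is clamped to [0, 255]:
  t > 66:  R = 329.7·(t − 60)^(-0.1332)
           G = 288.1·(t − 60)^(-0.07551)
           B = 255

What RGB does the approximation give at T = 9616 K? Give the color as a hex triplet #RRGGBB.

t = 9616/100 = 96.16; the t > 66 branch applies.
R = 329.7·(96.16 − 60)^(-0.1332) = 329.7·36.16^(-0.1332) = 329.7·0.62007 = 204.439.
G = 288.1·(96.16 − 60)^(-0.07551) = 288.1·36.16^(-0.07551) = 288.1·0.76267 = 219.726.
B = 255 by definition for t > 66.
Rounded: (204, 220, 255).
In hex: #CCDCFF.

#CCDCFF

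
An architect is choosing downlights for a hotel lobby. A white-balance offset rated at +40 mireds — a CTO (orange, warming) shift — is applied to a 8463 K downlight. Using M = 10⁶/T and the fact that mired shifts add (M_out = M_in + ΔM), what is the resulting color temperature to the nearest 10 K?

6320 K

M_in = 10⁶/8463 = 118.16 mireds.
M_out = 118.16 + (+40) = 158.16 mireds.
T_out = 10⁶/158.16 = 6322.7 K → 6320 K.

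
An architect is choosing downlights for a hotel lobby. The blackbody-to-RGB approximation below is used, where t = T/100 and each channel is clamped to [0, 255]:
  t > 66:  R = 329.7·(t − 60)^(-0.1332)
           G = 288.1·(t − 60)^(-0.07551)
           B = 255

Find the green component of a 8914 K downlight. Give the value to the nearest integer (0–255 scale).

t = 8914/100 = 89.14; the t > 66 branch applies.
G = 288.1·(89.14 − 60)^(-0.07551) = 288.1·29.14^(-0.07551) = 288.1·0.77520 = 223.336.
Rounded: 223.

223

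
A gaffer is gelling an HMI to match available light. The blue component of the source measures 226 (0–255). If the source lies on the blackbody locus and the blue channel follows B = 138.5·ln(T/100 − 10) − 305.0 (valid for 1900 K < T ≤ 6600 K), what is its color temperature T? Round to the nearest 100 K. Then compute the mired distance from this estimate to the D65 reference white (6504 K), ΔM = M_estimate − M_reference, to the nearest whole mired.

ln(t − 10) = (226 + 305.0) / 138.5 = 3.8339.
t − 10 = e^3.8339 = 46.244, so t = 56.244.
T = 100·t = 5624 K → 5600 K to the nearest 100 K.
M_estimate = 10⁶/5600 = 178.57; M_reference = 10⁶/6504 = 153.75.
ΔM = 178.57 − 153.75 = 24.82 → +25 mireds.

+25 mireds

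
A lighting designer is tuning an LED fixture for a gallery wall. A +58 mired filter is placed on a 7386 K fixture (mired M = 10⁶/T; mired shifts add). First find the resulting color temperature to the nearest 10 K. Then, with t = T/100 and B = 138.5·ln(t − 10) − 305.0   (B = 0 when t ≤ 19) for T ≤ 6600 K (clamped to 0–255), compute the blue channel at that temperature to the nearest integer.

212

M_in = 10⁶/7386 = 135.39; M_out = 135.39 + (+58) = 193.39.
T_out = 10⁶/193.39 = 5170.9 K → 5170 K; t = 51.7.
B = 138.5·ln(51.7 − 10) − 305.0 = 138.5·ln 41.7 − 305.0 = 138.5·3.7305 − 305.0 = 211.674.
Rounded: 212.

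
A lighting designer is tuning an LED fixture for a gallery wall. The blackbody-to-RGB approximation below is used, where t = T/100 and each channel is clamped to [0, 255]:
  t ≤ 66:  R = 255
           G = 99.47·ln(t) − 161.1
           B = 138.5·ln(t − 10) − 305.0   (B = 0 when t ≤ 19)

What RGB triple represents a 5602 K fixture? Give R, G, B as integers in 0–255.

R=255, G=239, B=225

t = 5602/100 = 56.02; the t ≤ 66 branch applies.
R = 255 by definition for t ≤ 66.
G = 99.47·ln 56.02 − 161.1 = 99.47·4.0257 − 161.1 = 239.337.
B = 138.5·ln(56.02 − 10) − 305.0 = 138.5·ln 46.02 − 305.0 = 138.5·3.8291 − 305.0 = 225.327.
Rounded: (255, 239, 225).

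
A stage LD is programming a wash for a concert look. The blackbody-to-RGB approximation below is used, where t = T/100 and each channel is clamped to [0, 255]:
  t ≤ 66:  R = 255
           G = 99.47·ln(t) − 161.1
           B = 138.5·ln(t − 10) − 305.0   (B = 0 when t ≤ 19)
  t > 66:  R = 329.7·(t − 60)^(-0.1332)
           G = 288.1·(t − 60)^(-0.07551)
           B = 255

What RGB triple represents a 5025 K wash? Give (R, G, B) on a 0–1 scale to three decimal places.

t = 5025/100 = 50.25; the t ≤ 66 branch applies.
R = 255 by definition for t ≤ 66.
G = 99.47·ln 50.25 − 161.1 = 99.47·3.9170 − 161.1 = 228.525.
B = 138.5·ln(50.25 − 10) − 305.0 = 138.5·ln 40.25 − 305.0 = 138.5·3.6951 − 305.0 = 206.773.
Dividing each by 255: (1.0000, 0.8962, 0.8109) → (1.000, 0.896, 0.811).

(1.000, 0.896, 0.811)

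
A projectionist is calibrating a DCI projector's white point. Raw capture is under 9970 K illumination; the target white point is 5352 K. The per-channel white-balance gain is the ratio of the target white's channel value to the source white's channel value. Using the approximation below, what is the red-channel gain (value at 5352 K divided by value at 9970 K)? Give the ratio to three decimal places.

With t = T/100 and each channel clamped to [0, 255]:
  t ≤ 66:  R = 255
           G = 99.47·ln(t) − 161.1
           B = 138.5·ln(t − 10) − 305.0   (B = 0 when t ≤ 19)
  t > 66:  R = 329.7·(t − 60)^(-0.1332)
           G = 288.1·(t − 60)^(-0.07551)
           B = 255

At 9970 K (t = 99.7):
  R = 329.7·(99.7 − 60)^(-0.1332) = 329.7·39.7^(-0.1332) = 329.7·0.61241 = 201.911.
At 5352 K (t = 53.52):
  R = 255 by definition for t ≤ 66.
Gain = 255.000 / 201.911 = 1.2629 → 1.263.

1.263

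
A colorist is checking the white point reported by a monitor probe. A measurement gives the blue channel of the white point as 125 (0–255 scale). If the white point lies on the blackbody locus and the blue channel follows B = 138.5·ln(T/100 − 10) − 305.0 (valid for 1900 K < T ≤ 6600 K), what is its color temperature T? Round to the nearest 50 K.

ln(t − 10) = (125 + 305.0) / 138.5 = 3.1047.
t − 10 = e^3.1047 = 22.302, so t = 32.302.
T = 100·t = 3230 K → 3250 K to the nearest 50 K.

3250 K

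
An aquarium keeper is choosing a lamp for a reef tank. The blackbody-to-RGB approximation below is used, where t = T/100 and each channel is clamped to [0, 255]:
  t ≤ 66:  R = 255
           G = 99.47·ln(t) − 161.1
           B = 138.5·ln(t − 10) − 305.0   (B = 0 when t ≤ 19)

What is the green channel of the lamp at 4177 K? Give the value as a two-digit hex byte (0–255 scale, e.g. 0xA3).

0xD2

t = 4177/100 = 41.77; the t ≤ 66 branch applies.
G = 99.47·ln 41.77 − 161.1 = 99.47·3.7322 − 161.1 = 210.140.
Rounded: 210; in hex, 0xD2.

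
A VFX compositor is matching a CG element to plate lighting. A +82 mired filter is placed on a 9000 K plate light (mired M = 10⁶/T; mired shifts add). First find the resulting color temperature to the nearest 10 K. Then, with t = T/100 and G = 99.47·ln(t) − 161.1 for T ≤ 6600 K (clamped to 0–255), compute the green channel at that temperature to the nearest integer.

M_in = 10⁶/9000 = 111.11; M_out = 111.11 + (+82) = 193.11.
T_out = 10⁶/193.11 = 5178.4 K → 5180 K; t = 51.8.
G = 99.47·ln 51.8 − 161.1 = 99.47·3.9474 − 161.1 = 231.547.
Rounded: 232.

232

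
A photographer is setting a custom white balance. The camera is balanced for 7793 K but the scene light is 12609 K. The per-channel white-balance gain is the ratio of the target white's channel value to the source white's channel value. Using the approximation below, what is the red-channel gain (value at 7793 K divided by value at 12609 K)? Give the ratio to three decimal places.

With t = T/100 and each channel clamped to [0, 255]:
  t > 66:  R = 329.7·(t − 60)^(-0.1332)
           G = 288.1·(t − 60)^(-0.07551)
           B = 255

At 12609 K (t = 126.09):
  R = 329.7·(126.09 − 60)^(-0.1332) = 329.7·66.09^(-0.1332) = 329.7·0.57221 = 188.659.
At 7793 K (t = 77.93):
  R = 329.7·(77.93 − 60)^(-0.1332) = 329.7·17.93^(-0.1332) = 329.7·0.68081 = 224.462.
Gain = 224.462 / 188.659 = 1.1898 → 1.190.

1.190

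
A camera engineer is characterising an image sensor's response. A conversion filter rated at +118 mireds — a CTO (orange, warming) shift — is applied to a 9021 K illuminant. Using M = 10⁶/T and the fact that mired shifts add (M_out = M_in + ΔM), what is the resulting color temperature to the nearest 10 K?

M_in = 10⁶/9021 = 110.85 mireds.
M_out = 110.85 + (+118) = 228.85 mireds.
T_out = 10⁶/228.85 = 4369.6 K → 4370 K.

4370 K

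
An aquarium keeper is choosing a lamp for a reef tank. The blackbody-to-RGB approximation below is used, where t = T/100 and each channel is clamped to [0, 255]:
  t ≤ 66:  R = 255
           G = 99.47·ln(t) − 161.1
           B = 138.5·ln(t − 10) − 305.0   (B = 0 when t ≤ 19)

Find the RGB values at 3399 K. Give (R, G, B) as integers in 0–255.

t = 3399/100 = 33.99; the t ≤ 66 branch applies.
R = 255 by definition for t ≤ 66.
G = 99.47·ln 33.99 − 161.1 = 99.47·3.5261 − 161.1 = 189.638.
B = 138.5·ln(33.99 − 10) − 305.0 = 138.5·ln 23.99 − 305.0 = 138.5·3.1776 − 305.0 = 135.103.
Rounded: (255, 190, 135).

(255, 190, 135)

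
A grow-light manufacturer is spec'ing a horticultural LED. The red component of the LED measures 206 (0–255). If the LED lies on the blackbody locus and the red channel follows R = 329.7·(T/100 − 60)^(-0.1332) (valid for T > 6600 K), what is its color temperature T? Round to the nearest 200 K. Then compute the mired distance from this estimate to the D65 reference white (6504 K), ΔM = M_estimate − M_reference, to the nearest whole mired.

(t − 60)^(-0.1332) = 206/329.7 = 0.62481.
t − 60 = 0.62481^(1/-0.1332) = 0.62481^(-7.508) = 34.152, so t = 94.152.
T = 100·t = 9415 K → 9400 K to the nearest 200 K.
M_estimate = 10⁶/9400 = 106.38; M_reference = 10⁶/6504 = 153.75.
ΔM = 106.38 − 153.75 = -47.37 → -47 mireds.

-47 mireds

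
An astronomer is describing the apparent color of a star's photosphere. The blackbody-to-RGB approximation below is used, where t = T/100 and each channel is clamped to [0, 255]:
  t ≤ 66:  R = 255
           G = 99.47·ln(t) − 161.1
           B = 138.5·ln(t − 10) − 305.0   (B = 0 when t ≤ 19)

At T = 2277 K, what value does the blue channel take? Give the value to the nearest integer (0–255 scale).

48

t = 2277/100 = 22.77; the t ≤ 66 branch applies.
B = 138.5·ln(22.77 − 10) − 305.0 = 138.5·ln 12.77 − 305.0 = 138.5·2.5471 − 305.0 = 47.773.
Rounded: 48.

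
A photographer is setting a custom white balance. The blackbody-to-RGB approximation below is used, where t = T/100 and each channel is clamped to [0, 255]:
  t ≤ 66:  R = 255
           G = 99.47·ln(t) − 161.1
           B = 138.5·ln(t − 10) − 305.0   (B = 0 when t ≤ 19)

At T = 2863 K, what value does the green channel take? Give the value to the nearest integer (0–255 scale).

173

t = 2863/100 = 28.63; the t ≤ 66 branch applies.
G = 99.47·ln 28.63 − 161.1 = 99.47·3.3545 − 161.1 = 172.568.
Rounded: 173.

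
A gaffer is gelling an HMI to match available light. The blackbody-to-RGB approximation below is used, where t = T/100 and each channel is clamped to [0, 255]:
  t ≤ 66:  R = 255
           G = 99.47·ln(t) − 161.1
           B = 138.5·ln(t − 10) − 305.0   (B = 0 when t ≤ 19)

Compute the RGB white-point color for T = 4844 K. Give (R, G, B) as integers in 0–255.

t = 4844/100 = 48.44; the t ≤ 66 branch applies.
R = 255 by definition for t ≤ 66.
G = 99.47·ln 48.44 − 161.1 = 99.47·3.8803 − 161.1 = 224.876.
B = 138.5·ln(48.44 − 10) − 305.0 = 138.5·ln 38.44 − 305.0 = 138.5·3.6491 − 305.0 = 200.400.
Rounded: (255, 225, 200).

(255, 225, 200)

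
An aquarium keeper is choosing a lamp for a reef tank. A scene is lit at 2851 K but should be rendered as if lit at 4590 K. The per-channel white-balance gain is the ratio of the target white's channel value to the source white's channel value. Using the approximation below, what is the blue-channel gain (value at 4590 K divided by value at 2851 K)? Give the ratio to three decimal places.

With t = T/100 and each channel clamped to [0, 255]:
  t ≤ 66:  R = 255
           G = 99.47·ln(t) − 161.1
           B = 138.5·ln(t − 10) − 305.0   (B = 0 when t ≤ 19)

1.925

At 2851 K (t = 28.51):
  B = 138.5·ln(28.51 − 10) − 305.0 = 138.5·ln 18.51 − 305.0 = 138.5·2.9183 − 305.0 = 99.186.
At 4590 K (t = 45.9):
  B = 138.5·ln(45.9 − 10) − 305.0 = 138.5·ln 35.9 − 305.0 = 138.5·3.5807 − 305.0 = 190.932.
Gain = 190.932 / 99.186 = 1.9250 → 1.925.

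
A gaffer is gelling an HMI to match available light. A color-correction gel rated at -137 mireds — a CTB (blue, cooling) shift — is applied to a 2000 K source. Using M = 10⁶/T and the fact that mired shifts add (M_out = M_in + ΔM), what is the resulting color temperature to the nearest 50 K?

2750 K

M_in = 10⁶/2000 = 500.00 mireds.
M_out = 500.00 + (-137) = 363.00 mireds.
T_out = 10⁶/363.00 = 2754.8 K → 2750 K.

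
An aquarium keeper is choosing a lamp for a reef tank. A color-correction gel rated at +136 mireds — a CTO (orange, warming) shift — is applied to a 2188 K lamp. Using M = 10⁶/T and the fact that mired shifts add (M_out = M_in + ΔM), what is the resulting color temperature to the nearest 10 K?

1690 K

M_in = 10⁶/2188 = 457.04 mireds.
M_out = 457.04 + (+136) = 593.04 mireds.
T_out = 10⁶/593.04 = 1686.2 K → 1690 K.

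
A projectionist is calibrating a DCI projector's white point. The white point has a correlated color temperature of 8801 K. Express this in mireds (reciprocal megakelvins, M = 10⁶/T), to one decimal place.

M = 10⁶ / 8801 = 113.623 → 113.6 mireds.

113.6 mireds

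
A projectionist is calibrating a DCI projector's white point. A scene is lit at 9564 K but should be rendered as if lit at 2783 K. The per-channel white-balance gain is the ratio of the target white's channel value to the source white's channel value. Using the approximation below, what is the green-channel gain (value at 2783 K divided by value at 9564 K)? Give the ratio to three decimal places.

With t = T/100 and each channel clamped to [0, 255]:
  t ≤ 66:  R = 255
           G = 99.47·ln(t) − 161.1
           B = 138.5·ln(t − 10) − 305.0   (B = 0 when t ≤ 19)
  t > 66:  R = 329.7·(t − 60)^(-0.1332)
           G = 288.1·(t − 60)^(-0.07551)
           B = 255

At 9564 K (t = 95.64):
  G = 288.1·(95.64 − 60)^(-0.07551) = 288.1·35.64^(-0.07551) = 288.1·0.76351 = 219.966.
At 2783 K (t = 27.83):
  G = 99.47·ln 27.83 − 161.1 = 99.47·3.3261 − 161.1 = 169.749.
Gain = 169.749 / 219.966 = 0.7717 → 0.772.

0.772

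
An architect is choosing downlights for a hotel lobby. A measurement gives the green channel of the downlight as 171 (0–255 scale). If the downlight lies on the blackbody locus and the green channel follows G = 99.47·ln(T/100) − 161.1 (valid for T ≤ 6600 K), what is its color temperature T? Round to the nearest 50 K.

ln t = (171 + 161.1) / 99.47 = 3.3387.
t = e^3.3387 = 28.182.
T = 100·t = 2818 K → 2800 K to the nearest 50 K.

2800 K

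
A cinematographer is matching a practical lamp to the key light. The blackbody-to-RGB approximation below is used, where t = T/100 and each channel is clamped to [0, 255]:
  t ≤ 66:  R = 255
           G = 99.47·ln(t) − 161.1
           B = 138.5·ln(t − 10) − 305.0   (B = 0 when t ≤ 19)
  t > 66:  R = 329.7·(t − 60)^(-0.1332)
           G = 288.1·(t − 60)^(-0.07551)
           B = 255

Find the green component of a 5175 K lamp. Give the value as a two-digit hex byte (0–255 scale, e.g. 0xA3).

0xE7

t = 5175/100 = 51.75; the t ≤ 66 branch applies.
G = 99.47·ln 51.75 − 161.1 = 99.47·3.9464 − 161.1 = 231.451.
Rounded: 231; in hex, 0xE7.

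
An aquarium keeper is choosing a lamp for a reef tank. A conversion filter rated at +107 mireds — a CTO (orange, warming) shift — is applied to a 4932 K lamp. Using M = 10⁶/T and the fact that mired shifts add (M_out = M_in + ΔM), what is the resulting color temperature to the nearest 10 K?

3230 K

M_in = 10⁶/4932 = 202.76 mireds.
M_out = 202.76 + (+107) = 309.76 mireds.
T_out = 10⁶/309.76 = 3228.3 K → 3230 K.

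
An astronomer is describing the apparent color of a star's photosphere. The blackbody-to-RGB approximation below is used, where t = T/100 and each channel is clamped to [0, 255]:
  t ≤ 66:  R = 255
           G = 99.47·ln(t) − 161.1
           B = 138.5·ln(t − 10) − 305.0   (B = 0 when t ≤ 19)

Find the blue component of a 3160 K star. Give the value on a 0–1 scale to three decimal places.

t = 3160/100 = 31.6; the t ≤ 66 branch applies.
B = 138.5·ln(31.6 − 10) − 305.0 = 138.5·ln 21.6 − 305.0 = 138.5·3.0727 − 305.0 = 120.568.
On a 0–1 scale: 120.568/255 = 0.4728 → 0.473.

0.473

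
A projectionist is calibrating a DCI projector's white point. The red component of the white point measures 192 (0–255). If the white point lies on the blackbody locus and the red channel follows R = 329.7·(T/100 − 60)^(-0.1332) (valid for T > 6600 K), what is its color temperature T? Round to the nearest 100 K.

(t − 60)^(-0.1332) = 192/329.7 = 0.58235.
t − 60 = 0.58235^(1/-0.1332) = 0.58235^(-7.508) = 57.929, so t = 117.929.
T = 100·t = 11793 K → 11800 K to the nearest 100 K.

11800 K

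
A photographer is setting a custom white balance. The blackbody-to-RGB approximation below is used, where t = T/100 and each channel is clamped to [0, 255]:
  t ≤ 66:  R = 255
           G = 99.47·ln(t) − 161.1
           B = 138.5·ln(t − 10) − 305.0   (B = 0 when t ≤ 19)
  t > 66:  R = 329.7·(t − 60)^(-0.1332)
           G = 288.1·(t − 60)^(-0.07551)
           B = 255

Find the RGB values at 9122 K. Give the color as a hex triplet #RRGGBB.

#D0DEFF

t = 9122/100 = 91.22; the t > 66 branch applies.
R = 329.7·(91.22 − 60)^(-0.1332) = 329.7·31.22^(-0.1332) = 329.7·0.63233 = 208.478.
G = 288.1·(91.22 − 60)^(-0.07551) = 288.1·31.22^(-0.07551) = 288.1·0.77118 = 222.177.
B = 255 by definition for t > 66.
Rounded: (208, 222, 255).
In hex: #D0DEFF.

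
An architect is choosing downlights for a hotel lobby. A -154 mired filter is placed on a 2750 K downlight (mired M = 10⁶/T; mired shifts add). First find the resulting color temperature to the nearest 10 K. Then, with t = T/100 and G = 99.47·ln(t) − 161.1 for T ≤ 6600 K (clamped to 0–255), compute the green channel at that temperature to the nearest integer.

M_in = 10⁶/2750 = 363.64; M_out = 363.64 + (-154) = 209.64.
T_out = 10⁶/209.64 = 4770.2 K → 4770 K; t = 47.7.
G = 99.47·ln 47.7 − 161.1 = 99.47·3.8649 − 161.1 = 223.345.
Rounded: 223.

223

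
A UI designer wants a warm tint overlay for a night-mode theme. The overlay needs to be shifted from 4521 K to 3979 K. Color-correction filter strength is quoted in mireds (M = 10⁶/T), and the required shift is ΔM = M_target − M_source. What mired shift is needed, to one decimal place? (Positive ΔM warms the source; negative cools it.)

M_source = 10⁶/4521 = 221.190; M_target = 10⁶/3979 = 251.319.
ΔM = 251.319 − 221.190 = 30.129 → +30.1 mireds, a warming shift.

+30.1 mireds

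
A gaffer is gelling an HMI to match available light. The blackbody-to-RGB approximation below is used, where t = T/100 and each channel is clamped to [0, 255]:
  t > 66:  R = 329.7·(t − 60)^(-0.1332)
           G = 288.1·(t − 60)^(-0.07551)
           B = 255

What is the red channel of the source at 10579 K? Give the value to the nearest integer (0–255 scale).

198

t = 10579/100 = 105.79; the t > 66 branch applies.
R = 329.7·(105.79 − 60)^(-0.1332) = 329.7·45.79^(-0.1332) = 329.7·0.60088 = 198.109.
Rounded: 198.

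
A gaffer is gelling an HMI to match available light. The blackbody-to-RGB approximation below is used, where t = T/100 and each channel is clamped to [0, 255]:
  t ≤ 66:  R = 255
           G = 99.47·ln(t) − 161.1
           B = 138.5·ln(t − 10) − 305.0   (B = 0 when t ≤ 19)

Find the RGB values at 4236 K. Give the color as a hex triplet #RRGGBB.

#FFD4B1

t = 4236/100 = 42.36; the t ≤ 66 branch applies.
R = 255 by definition for t ≤ 66.
G = 99.47·ln 42.36 − 161.1 = 99.47·3.7462 − 161.1 = 211.535.
B = 138.5·ln(42.36 − 10) − 305.0 = 138.5·ln 32.36 − 305.0 = 138.5·3.4769 − 305.0 = 176.554.
Rounded: (255, 212, 177).
In hex: #FFD4B1.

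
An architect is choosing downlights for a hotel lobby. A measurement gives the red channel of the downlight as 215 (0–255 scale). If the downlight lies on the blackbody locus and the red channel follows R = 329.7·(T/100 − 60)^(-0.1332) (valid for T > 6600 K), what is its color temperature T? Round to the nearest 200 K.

(t − 60)^(-0.1332) = 215/329.7 = 0.65211.
t − 60 = 0.65211^(1/-0.1332) = 0.65211^(-7.508) = 24.774, so t = 84.774.
T = 100·t = 8477 K → 8400 K to the nearest 200 K.

8400 K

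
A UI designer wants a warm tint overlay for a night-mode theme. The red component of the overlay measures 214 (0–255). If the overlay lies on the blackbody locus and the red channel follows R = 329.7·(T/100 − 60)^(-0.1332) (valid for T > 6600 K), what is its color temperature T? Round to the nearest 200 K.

(t − 60)^(-0.1332) = 214/329.7 = 0.64907.
t − 60 = 0.64907^(1/-0.1332) = 0.64907^(-7.508) = 25.657, so t = 85.657.
T = 100·t = 8566 K → 8600 K to the nearest 200 K.

8600 K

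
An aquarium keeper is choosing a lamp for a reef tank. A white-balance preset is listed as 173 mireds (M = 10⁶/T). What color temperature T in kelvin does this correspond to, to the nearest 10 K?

T = 10⁶ / 173 = 5780.35 K → 5780 K.

5780 K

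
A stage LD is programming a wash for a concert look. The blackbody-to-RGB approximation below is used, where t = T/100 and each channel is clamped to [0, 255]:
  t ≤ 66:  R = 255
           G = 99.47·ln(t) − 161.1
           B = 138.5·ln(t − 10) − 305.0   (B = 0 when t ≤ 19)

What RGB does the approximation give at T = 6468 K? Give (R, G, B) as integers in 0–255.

(255, 254, 249)

t = 6468/100 = 64.68; the t ≤ 66 branch applies.
R = 255 by definition for t ≤ 66.
G = 99.47·ln 64.68 − 161.1 = 99.47·4.1695 − 161.1 = 253.635.
B = 138.5·ln(64.68 − 10) − 305.0 = 138.5·ln 54.68 − 305.0 = 138.5·4.0015 − 305.0 = 249.207.
Rounded: (255, 254, 249).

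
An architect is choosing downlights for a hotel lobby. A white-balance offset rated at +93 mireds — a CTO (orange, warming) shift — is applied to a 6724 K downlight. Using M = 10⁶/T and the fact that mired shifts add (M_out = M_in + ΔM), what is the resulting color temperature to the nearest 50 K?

4150 K

M_in = 10⁶/6724 = 148.72 mireds.
M_out = 148.72 + (+93) = 241.72 mireds.
T_out = 10⁶/241.72 = 4137.0 K → 4150 K.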